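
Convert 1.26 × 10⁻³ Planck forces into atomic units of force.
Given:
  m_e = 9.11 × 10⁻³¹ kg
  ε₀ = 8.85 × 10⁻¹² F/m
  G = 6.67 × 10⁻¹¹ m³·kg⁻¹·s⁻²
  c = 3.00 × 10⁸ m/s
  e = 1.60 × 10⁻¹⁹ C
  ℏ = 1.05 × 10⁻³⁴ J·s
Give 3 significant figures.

Planck force: F_P = c⁴/G = 1.21 × 10⁴⁴ N
atomic unit of force: F_au = E_h/a₀ = m_e²e⁶/((4πε₀)³ℏ⁴) = 8.33 × 10⁻⁸ N
1.26 × 10⁻³ × 1.21 × 10⁴⁴ / 8.33 × 10⁻⁸ = 1.84 × 10⁴⁸

1.84 × 10⁴⁸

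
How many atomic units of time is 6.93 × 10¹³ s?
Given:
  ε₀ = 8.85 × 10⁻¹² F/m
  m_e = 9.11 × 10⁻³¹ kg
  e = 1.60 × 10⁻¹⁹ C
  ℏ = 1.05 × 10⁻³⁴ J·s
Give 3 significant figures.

atomic unit of time: τ_au = (4πε₀)²ℏ³/(m_e e⁴) = 2.40 × 10⁻¹⁷ s.
6.93 × 10¹³ / 2.40 × 10⁻¹⁷ = 2.89 × 10³⁰

2.89 × 10³⁰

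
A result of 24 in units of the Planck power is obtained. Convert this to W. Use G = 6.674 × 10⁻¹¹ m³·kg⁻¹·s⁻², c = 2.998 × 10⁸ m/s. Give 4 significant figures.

8.709 × 10⁵³ W

One Planck power: P_P = c⁵/G = 3.629 × 10⁵² W.
24 × 3.629 × 10⁵² W = 8.709 × 10⁵³ W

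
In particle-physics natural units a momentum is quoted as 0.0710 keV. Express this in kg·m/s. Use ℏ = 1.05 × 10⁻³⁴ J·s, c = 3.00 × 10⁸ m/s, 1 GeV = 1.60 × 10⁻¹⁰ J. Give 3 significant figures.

3.79 × 10⁻²⁶ kg·m/s

Momentum is [E]/c; divide by c.
1 GeV → 1/c × (1 GeV in J) = 5.33 × 10⁻¹⁹ kg·m/s.
Convert the energy scale: 0.0710 keV = 7.10 × 10⁻⁸ GeV.
Result: 7.10 × 10⁻⁸ × 5.33 × 10⁻¹⁹ = 3.79 × 10⁻²⁶ kg·m/s.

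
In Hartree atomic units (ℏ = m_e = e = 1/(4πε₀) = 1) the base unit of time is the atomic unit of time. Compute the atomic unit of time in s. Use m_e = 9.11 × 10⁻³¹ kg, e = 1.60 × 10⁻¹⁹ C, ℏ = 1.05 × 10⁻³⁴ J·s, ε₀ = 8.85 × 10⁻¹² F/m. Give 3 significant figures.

τ_au = (4πε₀)²ℏ³/(m_e e⁴)
E_h = 4.38 × 10⁻¹⁸ J
ℏ/E_h = 2.40 × 10⁻¹⁷ s

2.40 × 10⁻¹⁷ s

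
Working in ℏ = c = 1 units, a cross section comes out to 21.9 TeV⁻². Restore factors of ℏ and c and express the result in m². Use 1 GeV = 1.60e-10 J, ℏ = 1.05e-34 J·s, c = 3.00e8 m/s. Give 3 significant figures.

8.49e-37 m²

Area is [L]² = [E]⁻²·(ℏc)²; restore (ℏc)².
1 GeV⁻² → (ℏc)² × (1 GeV in J)⁻² = 3.88e-32 m².
Convert the energy scale: 21.9 TeV⁻² = 2.19e-5 GeV⁻².
Result: 2.19e-5 × 3.88e-32 = 8.49e-37 m².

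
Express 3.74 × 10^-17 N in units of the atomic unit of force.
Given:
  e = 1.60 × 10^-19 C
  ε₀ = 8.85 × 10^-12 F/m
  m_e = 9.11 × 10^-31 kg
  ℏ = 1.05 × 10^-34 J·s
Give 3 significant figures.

4.49 × 10^-10

atomic unit of force: F_au = E_h/a₀ = m_e²e⁶/((4πε₀)³ℏ⁴) = 8.33 × 10^-8 N.
3.74 × 10^-17 / 8.33 × 10^-8 = 4.49 × 10^-10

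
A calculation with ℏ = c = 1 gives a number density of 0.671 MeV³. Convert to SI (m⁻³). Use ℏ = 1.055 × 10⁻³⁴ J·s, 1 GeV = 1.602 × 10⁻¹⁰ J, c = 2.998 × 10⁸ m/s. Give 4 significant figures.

8.719 × 10³⁷ m⁻³

Number density is [L]⁻³ = [E]³/(ℏc)³.
1 GeV³ → 1/(ℏc)³ × (1 GeV in J)³ = 1.299 × 10⁴⁷ m⁻³.
Convert the energy scale: 0.671 MeV³ = 6.71 × 10⁻¹⁰ GeV³.
Result: 6.71 × 10⁻¹⁰ × 1.299 × 10⁴⁷ = 8.719 × 10³⁷ m⁻³.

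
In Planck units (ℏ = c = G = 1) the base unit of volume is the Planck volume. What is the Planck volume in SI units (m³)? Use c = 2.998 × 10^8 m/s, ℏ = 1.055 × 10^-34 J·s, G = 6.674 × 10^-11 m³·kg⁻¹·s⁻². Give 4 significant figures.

V_P = (ℏG/c³)^(3/2)
  = √(1.784 × 10^-209)
  = 4.224 × 10^-105 m³

4.224 × 10^-105 m³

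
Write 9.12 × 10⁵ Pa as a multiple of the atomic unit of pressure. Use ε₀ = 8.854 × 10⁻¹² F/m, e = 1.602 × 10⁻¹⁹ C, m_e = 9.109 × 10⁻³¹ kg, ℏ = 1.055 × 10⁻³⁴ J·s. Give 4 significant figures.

atomic unit of pressure: P_au = E_h/a₀³ = m_e⁴e¹⁰/((4πε₀)⁵ℏ⁸) = 2.929 × 10¹³ Pa.
9.12 × 10⁵ / 2.929 × 10¹³ = 3.114 × 10⁻⁸

3.114 × 10⁻⁸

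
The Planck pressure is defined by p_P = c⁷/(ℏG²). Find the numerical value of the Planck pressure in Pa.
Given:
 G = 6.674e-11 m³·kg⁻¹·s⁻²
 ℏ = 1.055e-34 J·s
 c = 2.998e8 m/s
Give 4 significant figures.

p_P = c⁷/(ℏG²)
  = 2.177e59 / 4.699e-55
  = 4.632e113 Pa

4.632e113 Pa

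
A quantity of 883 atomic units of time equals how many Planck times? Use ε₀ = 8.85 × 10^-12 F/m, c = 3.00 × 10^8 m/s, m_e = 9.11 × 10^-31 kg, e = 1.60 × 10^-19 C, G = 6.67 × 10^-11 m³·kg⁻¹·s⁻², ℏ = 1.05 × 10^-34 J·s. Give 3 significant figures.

atomic unit of time: τ_au = (4πε₀)²ℏ³/(m_e e⁴) = 2.40 × 10^-17 s
Planck time: t_P = √(ℏG/c⁵) = 5.37 × 10^-44 s
883 × 2.40 × 10^-17 / 5.37 × 10^-44 = 3.94 × 10^29

3.94 × 10^29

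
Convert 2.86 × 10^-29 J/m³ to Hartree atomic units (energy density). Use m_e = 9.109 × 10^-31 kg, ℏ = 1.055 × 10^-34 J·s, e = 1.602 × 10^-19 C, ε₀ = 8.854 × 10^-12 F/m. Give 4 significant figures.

9.764 × 10^-43

atomic unit of energy density: u_au = E_h/a₀³ = m_e⁴e¹⁰/((4πε₀)⁵ℏ⁸) = 2.929 × 10^13 J/m³.
2.86 × 10^-29 / 2.929 × 10^13 = 9.764 × 10^-43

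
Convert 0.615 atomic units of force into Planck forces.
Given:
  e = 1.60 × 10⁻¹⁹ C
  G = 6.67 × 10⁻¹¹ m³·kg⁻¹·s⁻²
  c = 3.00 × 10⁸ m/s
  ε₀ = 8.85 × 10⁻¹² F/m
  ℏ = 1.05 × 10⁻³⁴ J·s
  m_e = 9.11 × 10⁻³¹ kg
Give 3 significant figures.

atomic unit of force: F_au = E_h/a₀ = m_e²e⁶/((4πε₀)³ℏ⁴) = 8.33 × 10⁻⁸ N
Planck force: F_P = c⁴/G = 1.21 × 10⁴⁴ N
0.615 × 8.33 × 10⁻⁸ / 1.21 × 10⁴⁴ = 4.22 × 10⁻⁵²

4.22 × 10⁻⁵²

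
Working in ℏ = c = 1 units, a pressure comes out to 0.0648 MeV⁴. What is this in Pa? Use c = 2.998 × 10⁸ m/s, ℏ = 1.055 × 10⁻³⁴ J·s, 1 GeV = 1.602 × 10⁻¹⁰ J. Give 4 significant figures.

1.349 × 10²⁴ Pa

Pressure is [E]/[L]³ = [E]⁴/(ℏc)³.
1 GeV⁴ → 1/(ℏc)³ × (1 GeV in J)⁴ = 2.082 × 10³⁷ Pa.
Convert the energy scale: 0.0648 MeV⁴ = 6.48 × 10⁻¹⁴ GeV⁴.
Result: 6.48 × 10⁻¹⁴ × 2.082 × 10³⁷ = 1.349 × 10²⁴ Pa.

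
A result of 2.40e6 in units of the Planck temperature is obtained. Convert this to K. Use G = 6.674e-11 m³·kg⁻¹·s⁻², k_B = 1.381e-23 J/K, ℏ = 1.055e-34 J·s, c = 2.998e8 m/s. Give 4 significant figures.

One Planck temperature: T_P = √(ℏc⁵/G) / k_B = 1.417e32 K.
2.40e6 × 1.417e32 K = 3.400e38 K

3.400e38 K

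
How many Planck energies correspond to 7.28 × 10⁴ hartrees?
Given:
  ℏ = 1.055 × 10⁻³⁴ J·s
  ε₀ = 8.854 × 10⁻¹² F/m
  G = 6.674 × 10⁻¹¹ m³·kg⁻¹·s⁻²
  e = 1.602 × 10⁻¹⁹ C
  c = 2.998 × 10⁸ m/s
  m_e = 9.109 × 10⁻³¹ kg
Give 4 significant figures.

1.620 × 10⁻²²

hartree: E_h = m_e e⁴/(4πε₀ℏ)² = 4.354 × 10⁻¹⁸ J
Planck energy: E_P = √(ℏc⁵/G) = 1.957 × 10⁹ J
7.28 × 10⁴ × 4.354 × 10⁻¹⁸ / 1.957 × 10⁹ = 1.620 × 10⁻²²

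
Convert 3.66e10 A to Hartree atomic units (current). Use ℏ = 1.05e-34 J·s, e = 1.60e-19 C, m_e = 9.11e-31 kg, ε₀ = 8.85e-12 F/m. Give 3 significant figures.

atomic unit of electric current: I_au = e E_h/ℏ = m_e e⁵/((4πε₀)²ℏ³) = 6.67e-3 A.
3.66e10 / 6.67e-3 = 5.49e12

5.49e12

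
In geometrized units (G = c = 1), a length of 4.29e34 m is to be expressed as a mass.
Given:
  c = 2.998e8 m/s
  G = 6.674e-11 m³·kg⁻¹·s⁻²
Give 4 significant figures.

Length → mass via c²/G.
4.29e34 m × (c²/G) = 5.777e61 kg

5.777e61 kg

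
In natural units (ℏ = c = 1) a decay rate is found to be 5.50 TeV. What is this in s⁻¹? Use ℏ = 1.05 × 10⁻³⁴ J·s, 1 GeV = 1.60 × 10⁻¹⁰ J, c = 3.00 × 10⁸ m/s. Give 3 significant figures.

A rate is [E]/ℏ; divide by ℏ.
1 GeV → 1/ℏ × (1 GeV in J) = 1.52 × 10²⁴ s⁻¹.
Convert the energy scale: 5.50 TeV = 5.50 × 10³ GeV.
Result: 5.50 × 10³ × 1.52 × 10²⁴ = 8.38 × 10²⁷ s⁻¹.

8.38 × 10²⁷ s⁻¹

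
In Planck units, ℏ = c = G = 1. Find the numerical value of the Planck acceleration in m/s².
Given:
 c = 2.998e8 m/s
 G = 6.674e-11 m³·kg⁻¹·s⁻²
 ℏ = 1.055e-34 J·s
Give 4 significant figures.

5.560e51 m/s²

The unique combination of the constants set to 1 with dimensions of acceleration is a_P = √(c⁷/(ℏG)).
  = √(3.092e103)
  = 5.560e51 m/s²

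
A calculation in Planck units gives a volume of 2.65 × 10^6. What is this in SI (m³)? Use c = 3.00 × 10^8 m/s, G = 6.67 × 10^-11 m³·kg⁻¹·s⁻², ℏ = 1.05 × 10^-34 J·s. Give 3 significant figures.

1.11 × 10^-98 m³

One Planck volume: V_P = (ℏG/c³)^(3/2) = 4.18 × 10^-105 m³.
2.65 × 10^6 × 4.18 × 10^-105 m³ = 1.11 × 10^-98 m³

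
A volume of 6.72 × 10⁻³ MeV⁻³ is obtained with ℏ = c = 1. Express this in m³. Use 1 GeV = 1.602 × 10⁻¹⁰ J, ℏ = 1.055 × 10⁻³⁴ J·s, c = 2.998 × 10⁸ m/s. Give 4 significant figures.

5.172 × 10⁻⁴¹ m³

Volume is [L]³ = [E]⁻³·(ℏc)³.
1 GeV⁻³ → (ℏc)³ × (1 GeV in J)⁻³ = 7.696 × 10⁻⁴⁸ m³.
Convert the energy scale: 6.72 × 10⁻³ MeV⁻³ = 6.72 × 10⁶ GeV⁻³.
Result: 6.72 × 10⁶ × 7.696 × 10⁻⁴⁸ = 5.172 × 10⁻⁴¹ m³.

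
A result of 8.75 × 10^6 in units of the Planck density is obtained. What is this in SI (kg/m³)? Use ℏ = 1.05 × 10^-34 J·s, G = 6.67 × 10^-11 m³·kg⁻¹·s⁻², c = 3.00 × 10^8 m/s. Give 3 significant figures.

One Planck density: ρ_P = c⁵/(ℏG²) = 5.20 × 10^96 kg/m³.
8.75 × 10^6 × 5.20 × 10^96 kg/m³ = 4.55 × 10^103 kg/m³

4.55 × 10^103 kg/m³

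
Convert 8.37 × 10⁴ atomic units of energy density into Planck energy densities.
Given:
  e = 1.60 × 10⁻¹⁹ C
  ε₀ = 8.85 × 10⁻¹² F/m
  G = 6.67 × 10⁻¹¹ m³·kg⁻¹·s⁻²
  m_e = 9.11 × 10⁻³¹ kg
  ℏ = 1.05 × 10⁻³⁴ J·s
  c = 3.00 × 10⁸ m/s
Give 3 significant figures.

5.39 × 10⁻⁹⁶

atomic unit of energy density: u_au = E_h/a₀³ = m_e⁴e¹⁰/((4πε₀)⁵ℏ⁸) = 3.01 × 10¹³ J/m³
Planck energy density: u_P = c⁷/(ℏG²) = 4.68 × 10¹¹³ J/m³
8.37 × 10⁴ × 3.01 × 10¹³ / 4.68 × 10¹¹³ = 5.39 × 10⁻⁹⁶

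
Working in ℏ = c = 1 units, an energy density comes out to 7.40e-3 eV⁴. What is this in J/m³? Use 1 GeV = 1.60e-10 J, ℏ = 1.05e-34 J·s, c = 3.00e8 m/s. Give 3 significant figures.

[E]/[L]³ = [E]⁴/(ℏc)³; restore (ℏc)⁻³.
1 GeV⁴ → 1/(ℏc)³ × (1 GeV in J)⁴ = 2.10e37 J/m³.
Convert the energy scale: 7.40e-3 eV⁴ = 7.40e-39 GeV⁴.
Result: 7.40e-39 × 2.10e37 = 0.155 J/m³.

0.155 J/m³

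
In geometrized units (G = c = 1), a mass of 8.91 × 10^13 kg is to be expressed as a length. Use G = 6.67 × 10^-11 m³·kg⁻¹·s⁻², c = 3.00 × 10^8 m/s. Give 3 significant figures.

6.60 × 10^-14 m

In G = c = 1 units mass has dimensions of length; the conversion factor is G/c².
8.91 × 10^13 kg × (G/c²) = 6.60 × 10^-14 m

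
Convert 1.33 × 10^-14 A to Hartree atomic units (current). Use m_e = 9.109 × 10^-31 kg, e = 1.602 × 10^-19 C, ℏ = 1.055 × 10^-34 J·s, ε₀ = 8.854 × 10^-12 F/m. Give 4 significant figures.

atomic unit of electric current: I_au = e E_h/ℏ = m_e e⁵/((4πε₀)²ℏ³) = 6.612 × 10^-3 A.
1.33 × 10^-14 / 6.612 × 10^-3 = 2.012 × 10^-12

2.012 × 10^-12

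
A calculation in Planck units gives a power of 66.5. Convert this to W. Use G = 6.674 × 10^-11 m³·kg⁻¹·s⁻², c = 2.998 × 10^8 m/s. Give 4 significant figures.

2.413 × 10^54 W

One Planck power: P_P = c⁵/G = 3.629 × 10^52 W.
66.5 × 3.629 × 10^52 W = 2.413 × 10^54 W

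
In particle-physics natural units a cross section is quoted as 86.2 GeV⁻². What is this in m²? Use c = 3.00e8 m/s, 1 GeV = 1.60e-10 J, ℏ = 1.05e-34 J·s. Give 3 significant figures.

Area is [L]² = [E]⁻²·(ℏc)²; restore (ℏc)².
1 GeV⁻² → (ℏc)² × (1 GeV in J)⁻² = 3.88e-32 m².
Result: 86.2 × 3.88e-32 = 3.34e-30 m².

3.34e-30 m²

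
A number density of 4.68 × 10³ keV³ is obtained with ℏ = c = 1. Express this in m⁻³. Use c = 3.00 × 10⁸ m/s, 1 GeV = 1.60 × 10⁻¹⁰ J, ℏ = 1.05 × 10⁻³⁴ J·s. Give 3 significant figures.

Number density is [L]⁻³ = [E]³/(ℏc)³.
1 GeV³ → 1/(ℏc)³ × (1 GeV in J)³ = 1.31 × 10⁴⁷ m⁻³.
Convert the energy scale: 4.68 × 10³ keV³ = 4.68 × 10⁻¹⁵ GeV³.
Result: 4.68 × 10⁻¹⁵ × 1.31 × 10⁴⁷ = 6.13 × 10³² m⁻³.

6.13 × 10³² m⁻³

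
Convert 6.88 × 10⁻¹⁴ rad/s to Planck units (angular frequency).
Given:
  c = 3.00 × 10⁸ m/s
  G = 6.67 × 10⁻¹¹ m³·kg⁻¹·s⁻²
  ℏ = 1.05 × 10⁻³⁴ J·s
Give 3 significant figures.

Planck angular frequency: ω_P = √(c⁵/(ℏG)) = 1.86 × 10⁴³ rad/s.
6.88 × 10⁻¹⁴ / 1.86 × 10⁴³ = 3.69 × 10⁻⁵⁷

3.69 × 10⁻⁵⁷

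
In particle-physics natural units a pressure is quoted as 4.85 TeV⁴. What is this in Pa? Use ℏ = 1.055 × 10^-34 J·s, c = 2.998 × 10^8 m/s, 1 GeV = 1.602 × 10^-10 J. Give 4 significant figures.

Pressure is [E]/[L]³ = [E]⁴/(ℏc)³.
1 GeV⁴ → 1/(ℏc)³ × (1 GeV in J)⁴ = 2.082 × 10^37 Pa.
Convert the energy scale: 4.85 TeV⁴ = 4.85 × 10^12 GeV⁴.
Result: 4.85 × 10^12 × 2.082 × 10^37 = 1.010 × 10^50 Pa.

1.010 × 10^50 Pa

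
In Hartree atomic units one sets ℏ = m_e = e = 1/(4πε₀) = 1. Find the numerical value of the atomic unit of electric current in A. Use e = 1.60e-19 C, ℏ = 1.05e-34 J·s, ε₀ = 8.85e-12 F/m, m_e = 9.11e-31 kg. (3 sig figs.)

I_au = e E_h/ℏ = m_e e⁵/((4πε₀)²ℏ³)
E_h = 4.38e-18 J
e·E_h/ℏ = 6.67e-3 A

6.67e-3 A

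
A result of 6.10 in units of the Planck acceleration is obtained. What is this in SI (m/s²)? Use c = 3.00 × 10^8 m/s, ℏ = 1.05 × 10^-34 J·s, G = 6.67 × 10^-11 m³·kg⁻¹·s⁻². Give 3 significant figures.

3.41 × 10^52 m/s²

One Planck acceleration: a_P = √(c⁷/(ℏG)) = 5.59 × 10^51 m/s².
6.10 × 5.59 × 10^51 m/s² = 3.41 × 10^52 m/s²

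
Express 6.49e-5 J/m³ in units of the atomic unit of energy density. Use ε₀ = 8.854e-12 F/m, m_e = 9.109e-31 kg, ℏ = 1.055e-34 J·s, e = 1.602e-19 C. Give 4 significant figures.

atomic unit of energy density: u_au = E_h/a₀³ = m_e⁴e¹⁰/((4πε₀)⁵ℏ⁸) = 2.929e13 J/m³.
6.49e-5 / 2.929e13 = 2.216e-18

2.216e-18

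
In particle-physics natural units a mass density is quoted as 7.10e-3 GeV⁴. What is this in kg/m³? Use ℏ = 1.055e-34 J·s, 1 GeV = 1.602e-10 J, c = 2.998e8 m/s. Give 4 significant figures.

Mass density is [E]/(c²[L]³) = [E]⁴/(ℏ³c⁵).
1 GeV⁴ → 1/(ℏ³c⁵) × (1 GeV in J)⁴ = 2.316e20 kg/m³.
Result: 7.10e-3 × 2.316e20 = 1.644e18 kg/m³.

1.644e18 kg/m³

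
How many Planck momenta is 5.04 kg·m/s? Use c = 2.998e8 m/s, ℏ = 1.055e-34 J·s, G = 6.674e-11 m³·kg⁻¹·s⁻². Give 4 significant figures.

Planck momentum: p_P = √(ℏc³/G) = 6.527 kg·m/s.
5.04 / 6.527 = 0.7722

0.7722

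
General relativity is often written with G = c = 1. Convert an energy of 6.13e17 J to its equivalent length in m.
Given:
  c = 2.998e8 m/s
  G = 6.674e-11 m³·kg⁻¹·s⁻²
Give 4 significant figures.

Energy → length via G/c⁴.
6.13e17 J × (G/c⁴) = 5.064e-27 m

5.064e-27 m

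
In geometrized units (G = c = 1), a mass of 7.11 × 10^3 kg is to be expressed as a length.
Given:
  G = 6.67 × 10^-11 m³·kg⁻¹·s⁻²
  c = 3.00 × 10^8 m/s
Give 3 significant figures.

In G = c = 1 units mass has dimensions of length; the conversion factor is G/c².
7.11 × 10^3 kg × (G/c²) = 5.27 × 10^-24 m

5.27 × 10^-24 m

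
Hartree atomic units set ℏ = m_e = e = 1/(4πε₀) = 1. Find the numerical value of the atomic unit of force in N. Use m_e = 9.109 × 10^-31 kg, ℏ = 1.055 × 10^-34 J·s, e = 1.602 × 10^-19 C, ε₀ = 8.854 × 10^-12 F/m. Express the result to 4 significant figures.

From ℏ = m_e = e = 1/(4πε₀) = 1 the force scale is F_au = E_h/a₀ = m_e²e⁶/((4πε₀)³ℏ⁴).
E_h = 4.354 × 10^-18 J
a₀ = 5.297 × 10^-11 m
E_h/a₀ = 8.220 × 10^-8 N

8.220 × 10^-8 N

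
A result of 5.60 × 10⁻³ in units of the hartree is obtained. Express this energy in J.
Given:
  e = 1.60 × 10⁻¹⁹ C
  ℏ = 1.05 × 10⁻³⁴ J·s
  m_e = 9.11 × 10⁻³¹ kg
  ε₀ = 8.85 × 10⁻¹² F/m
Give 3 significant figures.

One hartree: E_h = m_e e⁴/(4πε₀ℏ)² = 4.38 × 10⁻¹⁸ J.
5.60 × 10⁻³ × 4.38 × 10⁻¹⁸ J = 2.45 × 10⁻²⁰ J

2.45 × 10⁻²⁰ J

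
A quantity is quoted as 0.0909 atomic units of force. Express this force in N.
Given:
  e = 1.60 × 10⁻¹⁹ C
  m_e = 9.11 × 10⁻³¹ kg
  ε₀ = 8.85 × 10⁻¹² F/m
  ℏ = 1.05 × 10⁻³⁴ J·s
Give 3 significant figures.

7.57 × 10⁻⁹ N

One atomic unit of force: F_au = E_h/a₀ = m_e²e⁶/((4πε₀)³ℏ⁴) = 8.33 × 10⁻⁸ N.
0.0909 × 8.33 × 10⁻⁸ N = 7.57 × 10⁻⁹ N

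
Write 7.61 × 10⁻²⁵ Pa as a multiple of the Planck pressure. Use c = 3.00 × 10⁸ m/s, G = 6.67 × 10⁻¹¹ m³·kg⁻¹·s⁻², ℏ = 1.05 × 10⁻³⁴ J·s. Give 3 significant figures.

Planck pressure: p_P = c⁷/(ℏG²) = 4.68 × 10¹¹³ Pa.
7.61 × 10⁻²⁵ / 4.68 × 10¹¹³ = 1.63 × 10⁻¹³⁸

1.63 × 10⁻¹³⁸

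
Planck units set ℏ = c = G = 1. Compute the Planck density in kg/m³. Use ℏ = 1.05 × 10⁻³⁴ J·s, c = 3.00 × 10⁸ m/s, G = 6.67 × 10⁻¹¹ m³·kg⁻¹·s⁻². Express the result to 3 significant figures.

From ℏ = c = G = 1 the density scale is ρ_P = c⁵/(ℏG²).
  = 2.43 × 10⁴² / 4.67 × 10⁻⁵⁵
  = 5.20 × 10⁹⁶ kg/m³

5.20 × 10⁹⁶ kg/m³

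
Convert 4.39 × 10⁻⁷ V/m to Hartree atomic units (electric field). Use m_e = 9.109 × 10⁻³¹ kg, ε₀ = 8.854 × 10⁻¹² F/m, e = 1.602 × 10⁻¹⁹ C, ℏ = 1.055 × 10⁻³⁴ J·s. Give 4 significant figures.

atomic unit of electric field: E_au = E_h/(e a₀) = m_e²e⁵/((4πε₀)³ℏ⁴) = 5.131 × 10¹¹ V/m.
4.39 × 10⁻⁷ / 5.131 × 10¹¹ = 8.556 × 10⁻¹⁹

8.556 × 10⁻¹⁹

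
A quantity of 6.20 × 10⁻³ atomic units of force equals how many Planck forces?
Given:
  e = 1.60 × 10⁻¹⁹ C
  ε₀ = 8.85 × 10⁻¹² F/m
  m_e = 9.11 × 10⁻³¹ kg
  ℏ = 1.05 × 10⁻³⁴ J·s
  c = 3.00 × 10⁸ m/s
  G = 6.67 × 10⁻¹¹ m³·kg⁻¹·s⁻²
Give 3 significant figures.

atomic unit of force: F_au = E_h/a₀ = m_e²e⁶/((4πε₀)³ℏ⁴) = 8.33 × 10⁻⁸ N
Planck force: F_P = c⁴/G = 1.21 × 10⁴⁴ N
6.20 × 10⁻³ × 8.33 × 10⁻⁸ / 1.21 × 10⁴⁴ = 4.25 × 10⁻⁵⁴

4.25 × 10⁻⁵⁴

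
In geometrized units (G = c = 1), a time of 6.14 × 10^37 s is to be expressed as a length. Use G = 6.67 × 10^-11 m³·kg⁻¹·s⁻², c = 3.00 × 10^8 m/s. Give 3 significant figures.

Time → length via c.
6.14 × 10^37 s × (c) = 1.84 × 10^46 m

1.84 × 10^46 m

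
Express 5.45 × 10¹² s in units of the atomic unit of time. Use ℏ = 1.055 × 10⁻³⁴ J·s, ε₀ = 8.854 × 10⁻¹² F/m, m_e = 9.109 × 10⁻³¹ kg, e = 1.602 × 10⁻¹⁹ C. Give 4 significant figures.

2.249 × 10²⁹

atomic unit of time: τ_au = (4πε₀)²ℏ³/(m_e e⁴) = 2.423 × 10⁻¹⁷ s.
5.45 × 10¹² / 2.423 × 10⁻¹⁷ = 2.249 × 10²⁹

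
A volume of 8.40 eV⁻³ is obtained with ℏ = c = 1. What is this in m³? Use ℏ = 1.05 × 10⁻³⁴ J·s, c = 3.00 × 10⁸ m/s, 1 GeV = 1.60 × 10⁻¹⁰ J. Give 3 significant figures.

Volume is [L]³ = [E]⁻³·(ℏc)³.
1 GeV⁻³ → (ℏc)³ × (1 GeV in J)⁻³ = 7.63 × 10⁻⁴⁸ m³.
Convert the energy scale: 8.40 eV⁻³ = 8.40 × 10²⁷ GeV⁻³.
Result: 8.40 × 10²⁷ × 7.63 × 10⁻⁴⁸ = 6.41 × 10⁻²⁰ m³.

6.41 × 10⁻²⁰ m³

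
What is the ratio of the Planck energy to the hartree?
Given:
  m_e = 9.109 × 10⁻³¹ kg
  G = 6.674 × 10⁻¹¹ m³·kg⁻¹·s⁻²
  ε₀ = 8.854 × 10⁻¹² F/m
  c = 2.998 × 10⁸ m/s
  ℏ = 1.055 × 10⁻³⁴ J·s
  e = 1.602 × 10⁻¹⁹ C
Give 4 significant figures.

Planck energy: E_P = √(ℏc⁵/G) = 1.957 × 10⁹ J
hartree: E_h = m_e e⁴/(4πε₀ℏ)² = 4.354 × 10⁻¹⁸ J
ratio = 1.957 × 10⁹ / 4.354 × 10⁻¹⁸ = 4.494 × 10²⁶

4.494 × 10²⁶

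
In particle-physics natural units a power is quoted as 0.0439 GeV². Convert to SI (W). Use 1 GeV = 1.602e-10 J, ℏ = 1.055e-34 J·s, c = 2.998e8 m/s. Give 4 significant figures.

1.068e13 W

Power is [E]/[T] = [E]²/ℏ.
1 GeV² → 1/ℏ × (1 GeV in J)² = 2.433e14 W.
Result: 0.0439 × 2.433e14 = 1.068e13 W.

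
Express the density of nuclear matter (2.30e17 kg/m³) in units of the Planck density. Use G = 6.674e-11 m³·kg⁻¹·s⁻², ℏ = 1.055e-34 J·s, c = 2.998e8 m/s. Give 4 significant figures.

4.463e-80

Planck density: ρ_P = c⁵/(ℏG²) = 5.154e96 kg/m³.
2.30e17 / 5.154e96 = 4.463e-80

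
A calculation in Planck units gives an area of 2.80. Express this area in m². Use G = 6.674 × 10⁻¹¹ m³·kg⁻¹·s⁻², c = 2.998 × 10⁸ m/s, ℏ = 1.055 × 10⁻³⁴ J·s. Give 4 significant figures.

7.316 × 10⁻⁷⁰ m²

One Planck area: A_P = ℏG/c³ = 2.613 × 10⁻⁷⁰ m².
2.80 × 2.613 × 10⁻⁷⁰ m² = 7.316 × 10⁻⁷⁰ m²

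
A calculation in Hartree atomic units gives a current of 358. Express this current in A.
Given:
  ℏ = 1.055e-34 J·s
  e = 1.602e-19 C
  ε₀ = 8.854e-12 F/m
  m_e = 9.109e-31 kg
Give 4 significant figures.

2.367 A

One atomic unit of electric current: I_au = e E_h/ℏ = m_e e⁵/((4πε₀)²ℏ³) = 6.612e-3 A.
358 × 6.612e-3 A = 2.367 A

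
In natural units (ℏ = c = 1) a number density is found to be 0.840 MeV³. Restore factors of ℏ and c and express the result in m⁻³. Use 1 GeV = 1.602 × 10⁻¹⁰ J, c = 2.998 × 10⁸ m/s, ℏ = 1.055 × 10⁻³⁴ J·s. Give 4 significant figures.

1.091 × 10³⁸ m⁻³

Number density is [L]⁻³ = [E]³/(ℏc)³.
1 GeV³ → 1/(ℏc)³ × (1 GeV in J)³ = 1.299 × 10⁴⁷ m⁻³.
Convert the energy scale: 0.840 MeV³ = 8.40 × 10⁻¹⁰ GeV³.
Result: 8.40 × 10⁻¹⁰ × 1.299 × 10⁴⁷ = 1.091 × 10³⁸ m⁻³.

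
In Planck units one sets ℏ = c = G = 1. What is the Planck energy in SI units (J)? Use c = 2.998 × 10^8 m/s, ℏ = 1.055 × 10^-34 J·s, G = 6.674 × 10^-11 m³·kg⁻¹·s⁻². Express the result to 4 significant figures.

1.957 × 10^9 J

E_P = √(ℏc⁵/G)
  = √(3.828 × 10^18)
  = 1.957 × 10^9 J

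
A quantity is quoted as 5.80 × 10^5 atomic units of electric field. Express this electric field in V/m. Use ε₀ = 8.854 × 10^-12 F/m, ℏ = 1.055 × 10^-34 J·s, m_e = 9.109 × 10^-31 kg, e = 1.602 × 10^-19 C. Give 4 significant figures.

One atomic unit of electric field: E_au = E_h/(e a₀) = m_e²e⁵/((4πε₀)³ℏ⁴) = 5.131 × 10^11 V/m.
5.80 × 10^5 × 5.131 × 10^11 V/m = 2.976 × 10^17 V/m

2.976 × 10^17 V/m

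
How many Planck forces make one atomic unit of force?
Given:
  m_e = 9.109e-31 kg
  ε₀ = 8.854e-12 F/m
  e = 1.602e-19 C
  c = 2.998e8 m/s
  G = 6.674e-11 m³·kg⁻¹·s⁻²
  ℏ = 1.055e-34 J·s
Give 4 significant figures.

6.791e-52

atomic unit of force: F_au = E_h/a₀ = m_e²e⁶/((4πε₀)³ℏ⁴) = 8.220e-8 N
Planck force: F_P = c⁴/G = 1.210e44 N
ratio = 8.220e-8 / 1.210e44 = 6.791e-52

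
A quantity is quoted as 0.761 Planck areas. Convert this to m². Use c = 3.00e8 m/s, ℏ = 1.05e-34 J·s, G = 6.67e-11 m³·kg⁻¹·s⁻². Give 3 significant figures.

1.97e-70 m²

One Planck area: A_P = ℏG/c³ = 2.59e-70 m².
0.761 × 2.59e-70 m² = 1.97e-70 m²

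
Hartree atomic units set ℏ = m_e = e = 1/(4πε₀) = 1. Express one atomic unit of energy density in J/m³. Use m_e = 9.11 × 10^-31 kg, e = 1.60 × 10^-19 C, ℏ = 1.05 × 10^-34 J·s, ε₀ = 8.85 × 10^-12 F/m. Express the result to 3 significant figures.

The unique combination of the constants set to 1 with dimensions of energy density is u_au = E_h/a₀³ = m_e⁴e¹⁰/((4πε₀)⁵ℏ⁸).
E_h = 4.38 × 10^-18 J
a₀ = 5.26 × 10^-11 m
E_h/a₀³ = 3.01 × 10^13 J/m³

3.01 × 10^13 J/m³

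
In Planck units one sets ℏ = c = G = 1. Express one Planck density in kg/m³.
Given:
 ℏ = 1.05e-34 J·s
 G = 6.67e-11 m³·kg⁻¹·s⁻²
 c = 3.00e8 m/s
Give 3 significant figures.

ρ_P = c⁵/(ℏG²)
  = 2.43e42 / 4.67e-55
  = 5.20e96 kg/m³

5.20e96 kg/m³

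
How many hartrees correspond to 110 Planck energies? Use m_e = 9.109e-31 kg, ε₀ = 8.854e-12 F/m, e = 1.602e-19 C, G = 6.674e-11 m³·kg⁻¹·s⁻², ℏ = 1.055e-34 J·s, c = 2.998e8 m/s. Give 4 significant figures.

Planck energy: E_P = √(ℏc⁵/G) = 1.957e9 J
hartree: E_h = m_e e⁴/(4πε₀ℏ)² = 4.354e-18 J
110 × 1.957e9 / 4.354e-18 = 4.943e28

4.943e28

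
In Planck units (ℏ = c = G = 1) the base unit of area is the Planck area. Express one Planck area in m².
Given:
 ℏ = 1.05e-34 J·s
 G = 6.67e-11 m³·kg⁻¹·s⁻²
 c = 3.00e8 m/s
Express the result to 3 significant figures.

A_P = ℏG/c³
  = 7.00e-45 / 2.70e25
  = 2.59e-70 m²

2.59e-70 m²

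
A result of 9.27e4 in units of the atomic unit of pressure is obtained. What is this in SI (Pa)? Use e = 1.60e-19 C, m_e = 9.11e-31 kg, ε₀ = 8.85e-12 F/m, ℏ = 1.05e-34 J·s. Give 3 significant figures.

2.79e18 Pa

One atomic unit of pressure: P_au = E_h/a₀³ = m_e⁴e¹⁰/((4πε₀)⁵ℏ⁸) = 3.01e13 Pa.
9.27e4 × 3.01e13 Pa = 2.79e18 Pa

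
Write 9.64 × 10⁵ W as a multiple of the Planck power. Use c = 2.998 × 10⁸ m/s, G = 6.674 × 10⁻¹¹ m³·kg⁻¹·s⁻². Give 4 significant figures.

2.656 × 10⁻⁴⁷

Planck power: P_P = c⁵/G = 3.629 × 10⁵² W.
9.64 × 10⁵ / 3.629 × 10⁵² = 2.656 × 10⁻⁴⁷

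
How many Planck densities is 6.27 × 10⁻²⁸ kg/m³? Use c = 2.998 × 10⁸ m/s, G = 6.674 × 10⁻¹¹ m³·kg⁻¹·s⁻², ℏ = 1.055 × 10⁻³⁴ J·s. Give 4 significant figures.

Planck density: ρ_P = c⁵/(ℏG²) = 5.154 × 10⁹⁶ kg/m³.
6.27 × 10⁻²⁸ / 5.154 × 10⁹⁶ = 1.217 × 10⁻¹²⁴

1.217 × 10⁻¹²⁴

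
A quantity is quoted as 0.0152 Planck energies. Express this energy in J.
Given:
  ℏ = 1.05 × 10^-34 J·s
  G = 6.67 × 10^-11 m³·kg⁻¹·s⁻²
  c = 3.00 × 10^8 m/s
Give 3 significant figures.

One Planck energy: E_P = √(ℏc⁵/G) = 1.96 × 10^9 J.
0.0152 × 1.96 × 10^9 J = 2.97 × 10^7 J

2.97 × 10^7 J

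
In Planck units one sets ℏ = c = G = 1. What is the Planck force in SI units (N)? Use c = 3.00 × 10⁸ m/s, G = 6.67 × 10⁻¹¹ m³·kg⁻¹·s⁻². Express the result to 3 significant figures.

1.21 × 10⁴⁴ N

F_P = c⁴/G
  = 8.10 × 10³³ / 6.67 × 10⁻¹¹
  = 1.21 × 10⁴⁴ N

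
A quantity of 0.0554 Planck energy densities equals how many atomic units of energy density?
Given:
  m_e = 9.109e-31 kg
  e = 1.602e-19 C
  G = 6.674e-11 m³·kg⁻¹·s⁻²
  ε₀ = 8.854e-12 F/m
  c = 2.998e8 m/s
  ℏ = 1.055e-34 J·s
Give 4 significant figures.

Planck energy density: u_P = c⁷/(ℏG²) = 4.632e113 J/m³
atomic unit of energy density: u_au = E_h/a₀³ = m_e⁴e¹⁰/((4πε₀)⁵ℏ⁸) = 2.929e13 J/m³
0.0554 × 4.632e113 / 2.929e13 = 8.761e98

8.761e98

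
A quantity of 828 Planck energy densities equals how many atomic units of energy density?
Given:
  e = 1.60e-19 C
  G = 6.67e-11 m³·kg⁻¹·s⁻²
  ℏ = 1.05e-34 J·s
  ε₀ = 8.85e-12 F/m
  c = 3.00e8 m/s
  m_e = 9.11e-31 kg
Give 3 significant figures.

1.29e103

Planck energy density: u_P = c⁷/(ℏG²) = 4.68e113 J/m³
atomic unit of energy density: u_au = E_h/a₀³ = m_e⁴e¹⁰/((4πε₀)⁵ℏ⁸) = 3.01e13 J/m³
828 × 4.68e113 / 3.01e13 = 1.29e103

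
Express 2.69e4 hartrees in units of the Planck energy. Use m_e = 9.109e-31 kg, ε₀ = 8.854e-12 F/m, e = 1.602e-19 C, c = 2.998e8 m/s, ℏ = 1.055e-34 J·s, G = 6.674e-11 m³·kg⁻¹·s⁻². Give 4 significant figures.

hartree: E_h = m_e e⁴/(4πε₀ℏ)² = 4.354e-18 J
Planck energy: E_P = √(ℏc⁵/G) = 1.957e9 J
2.69e4 × 4.354e-18 / 1.957e9 = 5.986e-23

5.986e-23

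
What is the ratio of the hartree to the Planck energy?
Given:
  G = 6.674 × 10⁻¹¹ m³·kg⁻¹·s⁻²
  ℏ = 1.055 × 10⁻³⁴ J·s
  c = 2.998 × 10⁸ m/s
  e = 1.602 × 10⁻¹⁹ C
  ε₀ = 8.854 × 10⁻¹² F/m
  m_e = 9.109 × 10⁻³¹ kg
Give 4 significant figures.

2.225 × 10⁻²⁷

hartree: E_h = m_e e⁴/(4πε₀ℏ)² = 4.354 × 10⁻¹⁸ J
Planck energy: E_P = √(ℏc⁵/G) = 1.957 × 10⁹ J
ratio = 4.354 × 10⁻¹⁸ / 1.957 × 10⁹ = 2.225 × 10⁻²⁷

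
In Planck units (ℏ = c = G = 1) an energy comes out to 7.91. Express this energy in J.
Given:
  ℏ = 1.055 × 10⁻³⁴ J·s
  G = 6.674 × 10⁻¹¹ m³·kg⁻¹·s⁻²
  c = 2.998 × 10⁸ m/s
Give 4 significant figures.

1.548 × 10¹⁰ J

One Planck energy: E_P = √(ℏc⁵/G) = 1.957 × 10⁹ J.
7.91 × 1.957 × 10⁹ J = 1.548 × 10¹⁰ J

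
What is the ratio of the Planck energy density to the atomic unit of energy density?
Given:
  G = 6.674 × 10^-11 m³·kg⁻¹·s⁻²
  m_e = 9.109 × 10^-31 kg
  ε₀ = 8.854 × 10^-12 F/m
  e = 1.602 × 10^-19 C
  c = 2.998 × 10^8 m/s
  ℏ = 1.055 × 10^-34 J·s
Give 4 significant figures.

Planck energy density: u_P = c⁷/(ℏG²) = 4.632 × 10^113 J/m³
atomic unit of energy density: u_au = E_h/a₀³ = m_e⁴e¹⁰/((4πε₀)⁵ℏ⁸) = 2.929 × 10^13 J/m³
ratio = 4.632 × 10^113 / 2.929 × 10^13 = 1.581 × 10^100

1.581 × 10^100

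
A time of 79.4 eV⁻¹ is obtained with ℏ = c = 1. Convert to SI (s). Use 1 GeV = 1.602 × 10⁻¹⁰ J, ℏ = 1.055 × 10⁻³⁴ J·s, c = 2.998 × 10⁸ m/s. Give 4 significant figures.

5.229 × 10⁻¹⁴ s

A time is [E]⁻¹ in ℏ=c=1; restore one factor of ℏ.
1 GeV⁻¹ → ℏ × (1 GeV in J)⁻¹ = 6.586 × 10⁻²⁵ s.
Convert the energy scale: 79.4 eV⁻¹ = 7.94 × 10¹⁰ GeV⁻¹.
Result: 7.94 × 10¹⁰ × 6.586 × 10⁻²⁵ = 5.229 × 10⁻¹⁴ s.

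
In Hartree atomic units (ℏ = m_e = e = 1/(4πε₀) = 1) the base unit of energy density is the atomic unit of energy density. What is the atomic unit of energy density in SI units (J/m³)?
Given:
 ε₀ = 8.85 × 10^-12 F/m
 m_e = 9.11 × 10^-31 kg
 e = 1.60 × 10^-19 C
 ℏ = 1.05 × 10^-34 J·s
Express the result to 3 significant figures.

u_au = E_h/a₀³ = m_e⁴e¹⁰/((4πε₀)⁵ℏ⁸)
E_h = 4.38 × 10^-18 J
a₀ = 5.26 × 10^-11 m
E_h/a₀³ = 3.01 × 10^13 J/m³

3.01 × 10^13 J/m³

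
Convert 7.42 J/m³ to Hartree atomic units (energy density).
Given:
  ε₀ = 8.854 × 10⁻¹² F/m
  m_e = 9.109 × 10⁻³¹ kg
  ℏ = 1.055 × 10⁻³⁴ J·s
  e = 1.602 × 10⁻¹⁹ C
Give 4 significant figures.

atomic unit of energy density: u_au = E_h/a₀³ = m_e⁴e¹⁰/((4πε₀)⁵ℏ⁸) = 2.929 × 10¹³ J/m³.
7.42 / 2.929 × 10¹³ = 2.533 × 10⁻¹³

2.533 × 10⁻¹³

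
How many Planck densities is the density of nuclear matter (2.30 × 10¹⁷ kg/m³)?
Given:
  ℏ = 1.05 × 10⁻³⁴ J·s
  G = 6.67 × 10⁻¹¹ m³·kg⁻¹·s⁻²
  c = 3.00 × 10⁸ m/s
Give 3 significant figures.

Planck density: ρ_P = c⁵/(ℏG²) = 5.20 × 10⁹⁶ kg/m³.
2.30 × 10¹⁷ / 5.20 × 10⁹⁶ = 4.42 × 10⁻⁸⁰

4.42 × 10⁻⁸⁰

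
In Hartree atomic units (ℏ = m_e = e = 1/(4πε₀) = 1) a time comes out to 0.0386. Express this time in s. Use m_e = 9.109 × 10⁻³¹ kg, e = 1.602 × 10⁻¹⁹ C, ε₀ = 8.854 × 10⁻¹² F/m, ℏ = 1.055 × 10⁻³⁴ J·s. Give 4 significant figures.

One atomic unit of time: τ_au = (4πε₀)²ℏ³/(m_e e⁴) = 2.423 × 10⁻¹⁷ s.
0.0386 × 2.423 × 10⁻¹⁷ s = 9.352 × 10⁻¹⁹ s

9.352 × 10⁻¹⁹ s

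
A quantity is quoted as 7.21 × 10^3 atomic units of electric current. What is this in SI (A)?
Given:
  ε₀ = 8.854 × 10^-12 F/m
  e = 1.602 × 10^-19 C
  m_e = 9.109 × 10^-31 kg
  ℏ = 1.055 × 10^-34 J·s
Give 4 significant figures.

One atomic unit of electric current: I_au = e E_h/ℏ = m_e e⁵/((4πε₀)²ℏ³) = 6.612 × 10^-3 A.
7.21 × 10^3 × 6.612 × 10^-3 A = 47.67 A

47.67 A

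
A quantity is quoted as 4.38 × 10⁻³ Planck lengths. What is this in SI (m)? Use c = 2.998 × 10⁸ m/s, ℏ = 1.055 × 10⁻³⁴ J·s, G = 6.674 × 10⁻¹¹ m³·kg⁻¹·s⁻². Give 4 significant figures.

7.080 × 10⁻³⁸ m

One Planck length: ℓ_P = √(ℏG/c³) = 1.616 × 10⁻³⁵ m.
4.38 × 10⁻³ × 1.616 × 10⁻³⁵ m = 7.080 × 10⁻³⁸ m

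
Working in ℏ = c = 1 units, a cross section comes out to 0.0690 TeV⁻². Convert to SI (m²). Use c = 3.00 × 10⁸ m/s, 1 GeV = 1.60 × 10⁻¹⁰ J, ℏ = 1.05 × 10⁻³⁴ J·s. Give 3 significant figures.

2.67 × 10⁻³⁹ m²

Area is [L]² = [E]⁻²·(ℏc)²; restore (ℏc)².
1 GeV⁻² → (ℏc)² × (1 GeV in J)⁻² = 3.88 × 10⁻³² m².
Convert the energy scale: 0.0690 TeV⁻² = 6.90 × 10⁻⁸ GeV⁻².
Result: 6.90 × 10⁻⁸ × 3.88 × 10⁻³² = 2.67 × 10⁻³⁹ m².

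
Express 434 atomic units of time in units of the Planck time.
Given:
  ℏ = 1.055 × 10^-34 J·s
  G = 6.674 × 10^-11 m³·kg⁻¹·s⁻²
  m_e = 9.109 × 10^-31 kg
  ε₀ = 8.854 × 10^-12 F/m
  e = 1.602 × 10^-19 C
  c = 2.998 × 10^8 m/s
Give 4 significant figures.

atomic unit of time: τ_au = (4πε₀)²ℏ³/(m_e e⁴) = 2.423 × 10^-17 s
Planck time: t_P = √(ℏG/c⁵) = 5.392 × 10^-44 s
434 × 2.423 × 10^-17 / 5.392 × 10^-44 = 1.950 × 10^29

1.950 × 10^29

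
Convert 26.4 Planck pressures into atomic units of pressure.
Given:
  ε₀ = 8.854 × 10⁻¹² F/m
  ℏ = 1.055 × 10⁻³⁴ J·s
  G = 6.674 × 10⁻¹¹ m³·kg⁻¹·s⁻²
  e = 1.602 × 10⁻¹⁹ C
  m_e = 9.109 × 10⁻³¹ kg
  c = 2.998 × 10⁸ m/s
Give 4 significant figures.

Planck pressure: p_P = c⁷/(ℏG²) = 4.632 × 10¹¹³ Pa
atomic unit of pressure: P_au = E_h/a₀³ = m_e⁴e¹⁰/((4πε₀)⁵ℏ⁸) = 2.929 × 10¹³ Pa
26.4 × 4.632 × 10¹¹³ / 2.929 × 10¹³ = 4.175 × 10¹⁰¹

4.175 × 10¹⁰¹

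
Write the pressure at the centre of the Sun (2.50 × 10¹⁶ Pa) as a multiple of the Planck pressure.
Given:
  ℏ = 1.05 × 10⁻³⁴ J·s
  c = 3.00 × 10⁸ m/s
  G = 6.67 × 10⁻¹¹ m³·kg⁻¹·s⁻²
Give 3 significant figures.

Planck pressure: p_P = c⁷/(ℏG²) = 4.68 × 10¹¹³ Pa.
2.50 × 10¹⁶ / 4.68 × 10¹¹³ = 5.34 × 10⁻⁹⁸

5.34 × 10⁻⁹⁸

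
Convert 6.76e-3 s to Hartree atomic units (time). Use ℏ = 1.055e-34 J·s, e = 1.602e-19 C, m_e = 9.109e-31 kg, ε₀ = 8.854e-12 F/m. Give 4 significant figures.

2.790e14

atomic unit of time: τ_au = (4πε₀)²ℏ³/(m_e e⁴) = 2.423e-17 s.
6.76e-3 / 2.423e-17 = 2.790e14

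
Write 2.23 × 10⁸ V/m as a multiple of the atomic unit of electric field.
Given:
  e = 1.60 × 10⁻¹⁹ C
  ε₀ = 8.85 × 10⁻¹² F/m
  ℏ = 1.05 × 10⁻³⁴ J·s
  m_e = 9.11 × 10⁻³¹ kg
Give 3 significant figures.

atomic unit of electric field: E_au = E_h/(e a₀) = m_e²e⁵/((4πε₀)³ℏ⁴) = 5.20 × 10¹¹ V/m.
2.23 × 10⁸ / 5.20 × 10¹¹ = 4.28 × 10⁻⁴

4.28 × 10⁻⁴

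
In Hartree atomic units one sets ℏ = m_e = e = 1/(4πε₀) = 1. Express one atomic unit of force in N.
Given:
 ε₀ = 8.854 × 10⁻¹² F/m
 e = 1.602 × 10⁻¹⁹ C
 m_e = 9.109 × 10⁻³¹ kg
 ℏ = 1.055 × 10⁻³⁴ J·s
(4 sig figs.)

8.220 × 10⁻⁸ N

F_au = E_h/a₀ = m_e²e⁶/((4πε₀)³ℏ⁴)
E_h = 4.354 × 10⁻¹⁸ J
a₀ = 5.297 × 10⁻¹¹ m
E_h/a₀ = 8.220 × 10⁻⁸ N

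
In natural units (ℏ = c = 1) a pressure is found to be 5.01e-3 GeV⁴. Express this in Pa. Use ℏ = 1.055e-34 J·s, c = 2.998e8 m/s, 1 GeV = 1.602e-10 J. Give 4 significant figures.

Pressure is [E]/[L]³ = [E]⁴/(ℏc)³.
1 GeV⁴ → 1/(ℏc)³ × (1 GeV in J)⁴ = 2.082e37 Pa.
Result: 5.01e-3 × 2.082e37 = 1.043e35 Pa.

1.043e35 Pa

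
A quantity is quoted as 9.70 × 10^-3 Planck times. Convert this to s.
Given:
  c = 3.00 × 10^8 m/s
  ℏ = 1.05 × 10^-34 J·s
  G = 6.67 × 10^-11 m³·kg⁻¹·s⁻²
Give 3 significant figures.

One Planck time: t_P = √(ℏG/c⁵) = 5.37 × 10^-44 s.
9.70 × 10^-3 × 5.37 × 10^-44 s = 5.21 × 10^-46 s

5.21 × 10^-46 s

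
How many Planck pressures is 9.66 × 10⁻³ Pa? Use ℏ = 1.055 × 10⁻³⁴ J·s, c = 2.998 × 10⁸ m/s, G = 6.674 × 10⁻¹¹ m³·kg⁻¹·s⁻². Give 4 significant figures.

Planck pressure: p_P = c⁷/(ℏG²) = 4.632 × 10¹¹³ Pa.
9.66 × 10⁻³ / 4.632 × 10¹¹³ = 2.085 × 10⁻¹¹⁶

2.085 × 10⁻¹¹⁶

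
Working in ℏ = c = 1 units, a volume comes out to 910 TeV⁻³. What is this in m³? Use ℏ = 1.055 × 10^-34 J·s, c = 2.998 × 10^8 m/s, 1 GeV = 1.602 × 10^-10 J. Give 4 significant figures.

7.003 × 10^-54 m³

Volume is [L]³ = [E]⁻³·(ℏc)³.
1 GeV⁻³ → (ℏc)³ × (1 GeV in J)⁻³ = 7.696 × 10^-48 m³.
Convert the energy scale: 910 TeV⁻³ = 9.10 × 10^-7 GeV⁻³.
Result: 9.10 × 10^-7 × 7.696 × 10^-48 = 7.003 × 10^-54 m³.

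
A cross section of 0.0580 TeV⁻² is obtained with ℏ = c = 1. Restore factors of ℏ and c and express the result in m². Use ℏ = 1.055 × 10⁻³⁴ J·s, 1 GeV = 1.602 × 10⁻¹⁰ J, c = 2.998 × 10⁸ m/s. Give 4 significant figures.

2.261 × 10⁻³⁹ m²

Area is [L]² = [E]⁻²·(ℏc)²; restore (ℏc)².
1 GeV⁻² → (ℏc)² × (1 GeV in J)⁻² = 3.898 × 10⁻³² m².
Convert the energy scale: 0.0580 TeV⁻² = 5.80 × 10⁻⁸ GeV⁻².
Result: 5.80 × 10⁻⁸ × 3.898 × 10⁻³² = 2.261 × 10⁻³⁹ m².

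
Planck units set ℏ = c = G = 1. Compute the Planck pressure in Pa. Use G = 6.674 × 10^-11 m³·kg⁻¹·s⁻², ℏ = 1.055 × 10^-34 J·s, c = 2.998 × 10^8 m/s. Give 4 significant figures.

4.632 × 10^113 Pa

The unique combination of the constants set to 1 with dimensions of pressure is p_P = c⁷/(ℏG²).
  = 2.177 × 10^59 / 4.699 × 10^-55
  = 4.632 × 10^113 Pa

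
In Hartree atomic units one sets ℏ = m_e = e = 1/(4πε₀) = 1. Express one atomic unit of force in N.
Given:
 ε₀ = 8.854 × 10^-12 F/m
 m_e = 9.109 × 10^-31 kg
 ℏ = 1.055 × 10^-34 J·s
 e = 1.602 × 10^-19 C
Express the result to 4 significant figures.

8.220 × 10^-8 N

F_au = E_h/a₀ = m_e²e⁶/((4πε₀)³ℏ⁴)
E_h = 4.354 × 10^-18 J
a₀ = 5.297 × 10^-11 m
E_h/a₀ = 8.220 × 10^-8 N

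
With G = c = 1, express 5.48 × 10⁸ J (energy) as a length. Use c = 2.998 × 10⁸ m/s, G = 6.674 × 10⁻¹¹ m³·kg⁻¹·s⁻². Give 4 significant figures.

4.527 × 10⁻³⁶ m

Energy → length via G/c⁴.
5.48 × 10⁸ J × (G/c⁴) = 4.527 × 10⁻³⁶ m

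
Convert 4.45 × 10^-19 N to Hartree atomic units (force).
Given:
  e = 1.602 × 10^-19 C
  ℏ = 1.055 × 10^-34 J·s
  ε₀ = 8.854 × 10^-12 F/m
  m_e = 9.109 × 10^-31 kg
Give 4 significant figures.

atomic unit of force: F_au = E_h/a₀ = m_e²e⁶/((4πε₀)³ℏ⁴) = 8.220 × 10^-8 N.
4.45 × 10^-19 / 8.220 × 10^-8 = 5.414 × 10^-12

5.414 × 10^-12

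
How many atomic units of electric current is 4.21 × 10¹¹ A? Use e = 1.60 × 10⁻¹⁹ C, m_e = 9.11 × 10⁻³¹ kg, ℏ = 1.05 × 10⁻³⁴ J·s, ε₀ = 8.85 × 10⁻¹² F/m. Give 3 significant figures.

atomic unit of electric current: I_au = e E_h/ℏ = m_e e⁵/((4πε₀)²ℏ³) = 6.67 × 10⁻³ A.
4.21 × 10¹¹ / 6.67 × 10⁻³ = 6.31 × 10¹³

6.31 × 10¹³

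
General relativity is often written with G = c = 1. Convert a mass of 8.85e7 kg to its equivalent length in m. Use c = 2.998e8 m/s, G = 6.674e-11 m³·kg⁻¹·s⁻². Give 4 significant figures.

6.572e-20 m

In G = c = 1 units mass has dimensions of length; the conversion factor is G/c².
8.85e7 kg × (G/c²) = 6.572e-20 m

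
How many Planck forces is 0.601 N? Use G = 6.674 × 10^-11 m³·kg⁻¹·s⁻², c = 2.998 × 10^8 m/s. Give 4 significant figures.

Planck force: F_P = c⁴/G = 1.210 × 10^44 N.
0.601 / 1.210 × 10^44 = 4.965 × 10^-45

4.965 × 10^-45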